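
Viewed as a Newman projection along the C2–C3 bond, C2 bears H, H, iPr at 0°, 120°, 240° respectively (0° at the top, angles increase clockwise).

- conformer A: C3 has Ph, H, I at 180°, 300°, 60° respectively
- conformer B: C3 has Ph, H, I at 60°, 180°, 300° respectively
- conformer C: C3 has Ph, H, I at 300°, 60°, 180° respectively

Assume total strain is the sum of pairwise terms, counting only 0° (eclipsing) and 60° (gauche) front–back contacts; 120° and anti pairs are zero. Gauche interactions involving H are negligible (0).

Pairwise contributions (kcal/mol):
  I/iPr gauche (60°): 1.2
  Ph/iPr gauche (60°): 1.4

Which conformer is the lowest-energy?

A is staggered. iPr at 240° is gauche with Ph at 180° (1.4). Total 1.4 kcal/mol.
B is staggered. iPr at 240° is gauche with I at 300° (1.2). Total 1.2 kcal/mol.
C is staggered. iPr at 240° is gauche with Ph at 300° (1.4); iPr at 240° is gauche with I at 180° (1.2). Total 2.6 kcal/mol.
B has the lowest total (1.2 kcal/mol).

B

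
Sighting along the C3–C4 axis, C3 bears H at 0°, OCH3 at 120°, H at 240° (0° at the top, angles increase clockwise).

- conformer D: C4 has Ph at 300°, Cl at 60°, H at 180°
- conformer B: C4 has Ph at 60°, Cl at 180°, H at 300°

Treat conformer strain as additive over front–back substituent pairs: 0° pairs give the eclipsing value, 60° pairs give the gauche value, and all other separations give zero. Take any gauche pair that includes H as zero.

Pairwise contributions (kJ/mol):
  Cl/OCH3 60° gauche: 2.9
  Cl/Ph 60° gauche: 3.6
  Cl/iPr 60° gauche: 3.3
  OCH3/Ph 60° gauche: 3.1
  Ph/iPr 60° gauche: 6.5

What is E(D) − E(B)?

D (staggered): OCH3–Cl gauche; 2.9 = 2.9 kJ/mol.
B (staggered): OCH3–Ph gauche, OCH3–Cl gauche; 3.1 + 2.9 = 6.0 kJ/mol.
E(D) − E(B) = 2.9 − 6.0 = -3.1 kJ/mol.

-3.1 kJ/mol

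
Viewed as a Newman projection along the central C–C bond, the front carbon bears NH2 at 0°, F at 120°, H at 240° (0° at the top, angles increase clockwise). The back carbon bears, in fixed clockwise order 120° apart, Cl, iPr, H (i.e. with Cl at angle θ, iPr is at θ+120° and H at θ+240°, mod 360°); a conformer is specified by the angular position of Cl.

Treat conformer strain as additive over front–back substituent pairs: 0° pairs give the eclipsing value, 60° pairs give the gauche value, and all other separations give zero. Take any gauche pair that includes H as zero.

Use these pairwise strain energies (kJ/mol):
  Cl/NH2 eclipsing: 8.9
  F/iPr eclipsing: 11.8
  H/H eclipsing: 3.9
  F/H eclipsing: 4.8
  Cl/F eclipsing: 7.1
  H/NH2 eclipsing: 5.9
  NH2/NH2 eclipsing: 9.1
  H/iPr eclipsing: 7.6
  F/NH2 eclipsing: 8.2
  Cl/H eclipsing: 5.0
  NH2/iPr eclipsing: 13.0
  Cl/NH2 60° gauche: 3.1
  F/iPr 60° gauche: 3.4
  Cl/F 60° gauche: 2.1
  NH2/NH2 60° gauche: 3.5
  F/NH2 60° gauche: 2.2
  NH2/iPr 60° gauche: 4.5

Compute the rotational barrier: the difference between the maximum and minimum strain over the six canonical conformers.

Cl at 0° (eclipsed): NH2–Cl eclipsed, F–iPr eclipsed, H–H eclipsed; 8.9 + 11.8 + 3.9 = 24.6 kJ/mol.
Cl at 60° (staggered): NH2–Cl gauche, F–Cl gauche, F–iPr gauche; 3.1 + 2.1 + 3.4 = 8.6 kJ/mol.
Cl at 120° (eclipsed): NH2–H eclipsed, F–Cl eclipsed, H–iPr eclipsed; 5.9 + 7.1 + 7.6 = 20.6 kJ/mol.
Cl at 180° (staggered): NH2–iPr gauche, F–Cl gauche; 4.5 + 2.1 = 6.6 kJ/mol.
Cl at 240° (eclipsed): NH2–iPr eclipsed, F–H eclipsed, H–Cl eclipsed; 13.0 + 4.8 + 5.0 = 22.8 kJ/mol.
Cl at 300° (staggered): NH2–Cl gauche, NH2–iPr gauche, F–iPr gauche; 3.1 + 4.5 + 3.4 = 11.0 kJ/mol.
Max at 0° (24.6 kJ/mol), min at 180° (6.6 kJ/mol); barrier = 18.0 kJ/mol.

18.0 kJ/mol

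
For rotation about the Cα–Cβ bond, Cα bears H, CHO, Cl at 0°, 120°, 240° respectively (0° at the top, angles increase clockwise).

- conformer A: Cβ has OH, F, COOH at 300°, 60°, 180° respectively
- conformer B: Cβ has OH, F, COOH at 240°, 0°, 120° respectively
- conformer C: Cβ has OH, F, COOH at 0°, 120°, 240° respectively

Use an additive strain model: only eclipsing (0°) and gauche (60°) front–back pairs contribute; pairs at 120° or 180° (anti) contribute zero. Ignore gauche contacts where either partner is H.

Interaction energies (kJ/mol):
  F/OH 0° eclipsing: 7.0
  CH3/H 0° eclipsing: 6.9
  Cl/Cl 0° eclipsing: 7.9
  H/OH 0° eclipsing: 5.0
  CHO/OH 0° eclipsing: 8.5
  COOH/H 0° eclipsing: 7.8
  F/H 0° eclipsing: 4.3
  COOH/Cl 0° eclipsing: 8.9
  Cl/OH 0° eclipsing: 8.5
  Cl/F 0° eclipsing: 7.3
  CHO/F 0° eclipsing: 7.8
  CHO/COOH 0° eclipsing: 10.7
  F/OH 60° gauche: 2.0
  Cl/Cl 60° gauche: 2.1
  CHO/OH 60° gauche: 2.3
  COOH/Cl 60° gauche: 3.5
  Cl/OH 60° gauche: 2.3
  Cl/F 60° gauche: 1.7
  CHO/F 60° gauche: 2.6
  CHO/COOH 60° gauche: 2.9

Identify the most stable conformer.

A

A (staggered): CHO–F gauche, CHO–COOH gauche, Cl–OH gauche, Cl–COOH gauche; 2.6 + 2.9 + 2.3 + 3.5 = 11.3 kJ/mol.
B (eclipsed): H–F eclipsed, CHO–COOH eclipsed, Cl–OH eclipsed; 4.3 + 10.7 + 8.5 = 23.5 kJ/mol.
C (eclipsed): H–OH eclipsed, CHO–F eclipsed, Cl–COOH eclipsed; 5.0 + 7.8 + 8.9 = 21.7 kJ/mol.
A has the lowest total (11.3 kJ/mol).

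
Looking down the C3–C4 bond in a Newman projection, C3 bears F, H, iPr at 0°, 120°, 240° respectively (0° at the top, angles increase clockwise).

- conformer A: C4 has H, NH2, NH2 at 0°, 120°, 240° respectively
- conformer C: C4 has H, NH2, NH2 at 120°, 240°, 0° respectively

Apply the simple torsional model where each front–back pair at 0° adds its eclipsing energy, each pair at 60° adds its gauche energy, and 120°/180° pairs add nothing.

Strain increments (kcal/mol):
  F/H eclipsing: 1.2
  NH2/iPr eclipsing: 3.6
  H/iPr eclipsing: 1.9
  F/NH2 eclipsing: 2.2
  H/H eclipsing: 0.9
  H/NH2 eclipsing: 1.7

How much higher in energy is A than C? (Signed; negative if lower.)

-0.2 kcal/mol

A (eclipsed): F–H eclipsed, H–NH2 eclipsed, iPr–NH2 eclipsed; 1.2 + 1.7 + 3.6 = 6.5 kcal/mol.
C (eclipsed): F–NH2 eclipsed, H–H eclipsed, iPr–NH2 eclipsed; 2.2 + 0.9 + 3.6 = 6.7 kcal/mol.
E(A) − E(C) = 6.5 − 6.7 = -0.2 kcal/mol.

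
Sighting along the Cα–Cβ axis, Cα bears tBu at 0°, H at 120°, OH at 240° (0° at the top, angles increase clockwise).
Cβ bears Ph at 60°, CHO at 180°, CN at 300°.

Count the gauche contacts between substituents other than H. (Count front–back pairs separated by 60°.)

Non-H gauche pairs: tBu(0°)/Ph(60°); tBu(0°)/CN(300°); OH(240°)/CHO(180°); OH(240°)/CN(300°) — 4 interactions.

4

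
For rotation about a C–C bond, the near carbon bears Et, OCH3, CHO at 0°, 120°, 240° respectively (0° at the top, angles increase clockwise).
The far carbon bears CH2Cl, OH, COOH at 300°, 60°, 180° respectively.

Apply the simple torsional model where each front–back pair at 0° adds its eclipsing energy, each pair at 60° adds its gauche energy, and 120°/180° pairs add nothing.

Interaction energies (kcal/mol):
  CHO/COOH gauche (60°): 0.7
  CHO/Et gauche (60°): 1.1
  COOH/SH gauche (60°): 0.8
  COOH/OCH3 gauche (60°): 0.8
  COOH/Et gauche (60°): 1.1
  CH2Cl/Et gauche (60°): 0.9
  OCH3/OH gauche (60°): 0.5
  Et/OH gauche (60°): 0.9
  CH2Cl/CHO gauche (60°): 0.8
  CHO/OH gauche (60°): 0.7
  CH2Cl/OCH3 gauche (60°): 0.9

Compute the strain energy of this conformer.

4.6 kcal/mol

This conformer (staggered): Et–CH2Cl gauche, Et–OH gauche, OCH3–OH gauche, OCH3–COOH gauche, CHO–CH2Cl gauche, CHO–COOH gauche; 0.9 + 0.9 + 0.5 + 0.8 + 0.8 + 0.7 = 4.6 kcal/mol.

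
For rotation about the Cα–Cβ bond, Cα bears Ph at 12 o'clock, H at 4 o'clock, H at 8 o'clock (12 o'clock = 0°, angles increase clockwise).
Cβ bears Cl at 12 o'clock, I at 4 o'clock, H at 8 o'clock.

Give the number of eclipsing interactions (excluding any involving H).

1

Non-H eclipsing pairs: Ph(0°)/Cl(0°) — 1 interaction.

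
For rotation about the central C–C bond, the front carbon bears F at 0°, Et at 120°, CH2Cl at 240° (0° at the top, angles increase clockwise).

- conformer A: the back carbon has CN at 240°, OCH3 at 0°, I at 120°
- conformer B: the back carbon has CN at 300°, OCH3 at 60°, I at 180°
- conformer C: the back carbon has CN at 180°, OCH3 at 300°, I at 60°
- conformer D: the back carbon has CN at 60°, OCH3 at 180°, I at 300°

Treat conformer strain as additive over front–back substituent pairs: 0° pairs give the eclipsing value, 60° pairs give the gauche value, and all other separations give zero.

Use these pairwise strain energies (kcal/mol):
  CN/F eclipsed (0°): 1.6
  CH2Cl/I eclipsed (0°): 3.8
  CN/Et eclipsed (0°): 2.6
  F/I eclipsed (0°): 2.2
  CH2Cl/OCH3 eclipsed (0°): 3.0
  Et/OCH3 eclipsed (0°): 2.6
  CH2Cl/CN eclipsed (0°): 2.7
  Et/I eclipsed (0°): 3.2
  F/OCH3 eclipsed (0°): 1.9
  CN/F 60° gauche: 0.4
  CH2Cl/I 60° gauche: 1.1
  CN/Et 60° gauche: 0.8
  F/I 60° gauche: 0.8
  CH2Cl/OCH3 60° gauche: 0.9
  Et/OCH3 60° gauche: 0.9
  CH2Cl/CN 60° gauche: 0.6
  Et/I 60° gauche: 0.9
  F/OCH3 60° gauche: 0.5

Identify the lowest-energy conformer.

A (eclipsed): F–OCH3 eclipsed, Et–I eclipsed, CH2Cl–CN eclipsed; 1.9 + 3.2 + 2.7 = 7.8 kcal/mol.
B (staggered): F–CN gauche, F–OCH3 gauche, Et–OCH3 gauche, Et–I gauche, CH2Cl–CN gauche, CH2Cl–I gauche; 0.4 + 0.5 + 0.9 + 0.9 + 0.6 + 1.1 = 4.4 kcal/mol.
C (staggered): F–OCH3 gauche, F–I gauche, Et–CN gauche, Et–I gauche, CH2Cl–CN gauche, CH2Cl–OCH3 gauche; 0.5 + 0.8 + 0.8 + 0.9 + 0.6 + 0.9 = 4.5 kcal/mol.
D (staggered): F–CN gauche, F–I gauche, Et–CN gauche, Et–OCH3 gauche, CH2Cl–OCH3 gauche, CH2Cl–I gauche; 0.4 + 0.8 + 0.8 + 0.9 + 0.9 + 1.1 = 4.9 kcal/mol.
B has the lowest total (4.4 kcal/mol).

B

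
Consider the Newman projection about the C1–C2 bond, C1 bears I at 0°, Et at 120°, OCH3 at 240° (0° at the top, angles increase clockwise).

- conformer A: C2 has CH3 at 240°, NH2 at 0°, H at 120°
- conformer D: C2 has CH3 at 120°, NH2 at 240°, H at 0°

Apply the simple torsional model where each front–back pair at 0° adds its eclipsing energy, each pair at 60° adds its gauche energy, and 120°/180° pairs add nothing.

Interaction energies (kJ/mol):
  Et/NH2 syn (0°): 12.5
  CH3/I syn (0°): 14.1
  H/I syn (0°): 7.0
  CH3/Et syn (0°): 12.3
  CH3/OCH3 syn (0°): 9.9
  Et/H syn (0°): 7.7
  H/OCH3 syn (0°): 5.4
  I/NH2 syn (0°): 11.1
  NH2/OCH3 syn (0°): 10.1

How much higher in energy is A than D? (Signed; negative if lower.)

A (eclipsed): I(0°)/NH2(0°) eclipsed 11.1; Et(120°)/H(120°) eclipsed 7.7; OCH3(240°)/CH3(240°) eclipsed 9.9 → 28.7 kJ/mol.
D (eclipsed): I(0°)/H(0°) eclipsed 7.0; Et(120°)/CH3(120°) eclipsed 12.3; OCH3(240°)/NH2(240°) eclipsed 10.1 → 29.4 kJ/mol.
E(A) − E(D) = 28.7 − 29.4 = -0.7 kJ/mol.

-0.7 kJ/mol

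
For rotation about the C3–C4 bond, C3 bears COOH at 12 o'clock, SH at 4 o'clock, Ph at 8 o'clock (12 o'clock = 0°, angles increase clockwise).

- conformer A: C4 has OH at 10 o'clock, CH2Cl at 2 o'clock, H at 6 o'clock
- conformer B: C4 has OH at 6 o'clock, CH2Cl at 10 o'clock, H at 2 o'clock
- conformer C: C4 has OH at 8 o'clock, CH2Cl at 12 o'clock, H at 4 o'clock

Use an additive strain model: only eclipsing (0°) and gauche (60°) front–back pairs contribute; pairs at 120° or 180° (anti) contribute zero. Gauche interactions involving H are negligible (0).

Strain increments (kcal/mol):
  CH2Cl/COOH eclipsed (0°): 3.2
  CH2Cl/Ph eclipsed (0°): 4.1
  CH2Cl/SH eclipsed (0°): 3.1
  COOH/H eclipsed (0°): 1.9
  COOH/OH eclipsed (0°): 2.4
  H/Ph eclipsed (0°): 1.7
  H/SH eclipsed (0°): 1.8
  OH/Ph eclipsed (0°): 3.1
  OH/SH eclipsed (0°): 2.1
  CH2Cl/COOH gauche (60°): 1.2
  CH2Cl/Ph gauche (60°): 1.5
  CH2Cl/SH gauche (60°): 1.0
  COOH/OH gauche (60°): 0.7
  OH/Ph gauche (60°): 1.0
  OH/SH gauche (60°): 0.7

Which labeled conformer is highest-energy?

A (staggered): COOH–OH gauche, COOH–CH2Cl gauche, SH–CH2Cl gauche, Ph–OH gauche; 0.7 + 1.2 + 1.0 + 1.0 = 3.9 kcal/mol.
B (staggered): COOH–CH2Cl gauche, SH–OH gauche, Ph–OH gauche, Ph–CH2Cl gauche; 1.2 + 0.7 + 1.0 + 1.5 = 4.4 kcal/mol.
C (eclipsed): COOH–CH2Cl eclipsed, SH–H eclipsed, Ph–OH eclipsed; 3.2 + 1.8 + 3.1 = 8.1 kcal/mol.
C has the highest total (8.1 kcal/mol).

C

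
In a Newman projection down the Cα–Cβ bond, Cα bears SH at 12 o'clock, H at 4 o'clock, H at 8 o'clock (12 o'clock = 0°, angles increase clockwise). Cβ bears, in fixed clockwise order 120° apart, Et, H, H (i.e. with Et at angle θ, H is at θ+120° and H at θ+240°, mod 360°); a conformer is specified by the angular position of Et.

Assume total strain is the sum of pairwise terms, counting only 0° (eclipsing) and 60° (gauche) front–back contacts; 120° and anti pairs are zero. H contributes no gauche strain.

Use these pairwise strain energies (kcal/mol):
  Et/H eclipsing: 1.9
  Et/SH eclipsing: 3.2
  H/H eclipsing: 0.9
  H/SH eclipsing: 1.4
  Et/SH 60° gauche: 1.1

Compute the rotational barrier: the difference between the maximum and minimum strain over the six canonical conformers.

Et at 0° (eclipsed): SH–Et eclipsed, H–H eclipsed, H–H eclipsed; 3.2 + 0.9 + 0.9 = 5.0 kcal/mol.
Et at 60° (staggered): SH–Et gauche; 1.1 = 1.1 kcal/mol.
Et at 120° (eclipsed): SH–H eclipsed, H–Et eclipsed, H–H eclipsed; 1.4 + 1.9 + 0.9 = 4.2 kcal/mol.
Et at 180° (staggered): no non-H gauche contacts → 0.0 kcal/mol.
Et at 240° (eclipsed): SH–H eclipsed, H–H eclipsed, H–Et eclipsed; 1.4 + 0.9 + 1.9 = 4.2 kcal/mol.
Et at 300° (staggered): SH–Et gauche; 1.1 = 1.1 kcal/mol.
Max at 0° (5.0 kcal/mol), min at 180° (0.0 kcal/mol); barrier = 5.0 kcal/mol.

5.0 kcal/mol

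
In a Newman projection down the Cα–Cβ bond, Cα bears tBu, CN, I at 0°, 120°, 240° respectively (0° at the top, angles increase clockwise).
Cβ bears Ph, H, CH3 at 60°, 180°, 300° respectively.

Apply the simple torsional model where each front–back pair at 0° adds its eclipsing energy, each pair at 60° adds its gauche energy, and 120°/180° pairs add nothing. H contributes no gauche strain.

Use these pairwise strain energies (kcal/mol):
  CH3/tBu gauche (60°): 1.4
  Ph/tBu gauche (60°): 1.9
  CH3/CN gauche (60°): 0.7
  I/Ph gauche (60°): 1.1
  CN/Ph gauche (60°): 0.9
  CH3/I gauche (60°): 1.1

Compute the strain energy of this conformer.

5.3 kcal/mol

This conformer is staggered. tBu at 0° is gauche with Ph at 60° (1.9); tBu at 0° is gauche with CH3 at 300° (1.4); CN at 120° is gauche with Ph at 60° (0.9); I at 240° is gauche with CH3 at 300° (1.1). Total 5.3 kcal/mol.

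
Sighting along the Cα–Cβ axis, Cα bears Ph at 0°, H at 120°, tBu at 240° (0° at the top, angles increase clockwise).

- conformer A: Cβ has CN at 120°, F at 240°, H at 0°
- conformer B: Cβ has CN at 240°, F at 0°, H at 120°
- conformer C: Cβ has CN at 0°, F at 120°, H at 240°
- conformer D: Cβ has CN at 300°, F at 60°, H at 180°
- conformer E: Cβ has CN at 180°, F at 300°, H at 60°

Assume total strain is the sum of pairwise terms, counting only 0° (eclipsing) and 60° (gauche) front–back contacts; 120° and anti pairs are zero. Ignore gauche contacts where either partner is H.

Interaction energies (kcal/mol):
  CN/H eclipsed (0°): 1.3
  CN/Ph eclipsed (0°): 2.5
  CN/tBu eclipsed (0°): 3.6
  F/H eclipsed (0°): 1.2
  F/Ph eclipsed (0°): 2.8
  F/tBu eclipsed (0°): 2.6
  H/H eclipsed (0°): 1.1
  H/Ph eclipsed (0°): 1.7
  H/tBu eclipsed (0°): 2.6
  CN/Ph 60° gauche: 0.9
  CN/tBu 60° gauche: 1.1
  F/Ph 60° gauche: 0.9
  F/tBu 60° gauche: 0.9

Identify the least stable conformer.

A (eclipsed): Ph(0°)/H(0°) eclipsed 1.7; H(120°)/CN(120°) eclipsed 1.3; tBu(240°)/F(240°) eclipsed 2.6 → 5.6 kcal/mol.
B (eclipsed): Ph(0°)/F(0°) eclipsed 2.8; H(120°)/H(120°) eclipsed 1.1; tBu(240°)/CN(240°) eclipsed 3.6 → 7.5 kcal/mol.
C (eclipsed): Ph(0°)/CN(0°) eclipsed 2.5; H(120°)/F(120°) eclipsed 1.2; tBu(240°)/H(240°) eclipsed 2.6 → 6.3 kcal/mol.
D (staggered): Ph(0°)/CN(300°) gauche 0.9; Ph(0°)/F(60°) gauche 0.9; tBu(240°)/CN(300°) gauche 1.1 → 2.9 kcal/mol.
E (staggered): Ph(0°)/F(300°) gauche 0.9; tBu(240°)/CN(180°) gauche 1.1; tBu(240°)/F(300°) gauche 0.9 → 2.9 kcal/mol.
B has the highest total (7.5 kcal/mol).

B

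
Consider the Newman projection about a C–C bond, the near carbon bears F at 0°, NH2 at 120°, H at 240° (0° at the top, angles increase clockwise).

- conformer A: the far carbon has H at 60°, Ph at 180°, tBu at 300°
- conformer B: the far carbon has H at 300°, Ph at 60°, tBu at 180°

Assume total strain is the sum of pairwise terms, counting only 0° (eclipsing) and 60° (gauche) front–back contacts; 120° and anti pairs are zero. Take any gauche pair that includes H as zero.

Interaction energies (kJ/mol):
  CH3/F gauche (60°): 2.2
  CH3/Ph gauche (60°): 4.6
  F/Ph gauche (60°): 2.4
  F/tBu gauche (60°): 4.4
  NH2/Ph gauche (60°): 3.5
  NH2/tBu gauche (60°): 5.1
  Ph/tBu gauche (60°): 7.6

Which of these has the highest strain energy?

A is staggered. F at 0° is gauche with tBu at 300° (4.4); NH2 at 120° is gauche with Ph at 180° (3.5). Total 7.9 kJ/mol.
B is staggered. F at 0° is gauche with Ph at 60° (2.4); NH2 at 120° is gauche with Ph at 60° (3.5); NH2 at 120° is gauche with tBu at 180° (5.1). Total 11.0 kJ/mol.
B has the highest total (11.0 kJ/mol).

B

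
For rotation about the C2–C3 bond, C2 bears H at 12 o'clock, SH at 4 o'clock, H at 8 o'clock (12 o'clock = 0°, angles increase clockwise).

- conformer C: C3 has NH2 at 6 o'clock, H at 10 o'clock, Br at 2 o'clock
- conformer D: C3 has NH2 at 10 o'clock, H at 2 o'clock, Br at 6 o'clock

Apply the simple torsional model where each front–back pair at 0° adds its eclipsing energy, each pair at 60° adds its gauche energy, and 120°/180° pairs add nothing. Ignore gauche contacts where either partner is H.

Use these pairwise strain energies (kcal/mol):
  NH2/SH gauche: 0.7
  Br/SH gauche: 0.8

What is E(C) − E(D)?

C (staggered): SH–NH2 gauche, SH–Br gauche; 0.7 + 0.8 = 1.5 kcal/mol.
D (staggered): SH–Br gauche; 0.8 = 0.8 kcal/mol.
E(C) − E(D) = 1.5 − 0.8 = +0.7 kcal/mol.

+0.7 kcal/mol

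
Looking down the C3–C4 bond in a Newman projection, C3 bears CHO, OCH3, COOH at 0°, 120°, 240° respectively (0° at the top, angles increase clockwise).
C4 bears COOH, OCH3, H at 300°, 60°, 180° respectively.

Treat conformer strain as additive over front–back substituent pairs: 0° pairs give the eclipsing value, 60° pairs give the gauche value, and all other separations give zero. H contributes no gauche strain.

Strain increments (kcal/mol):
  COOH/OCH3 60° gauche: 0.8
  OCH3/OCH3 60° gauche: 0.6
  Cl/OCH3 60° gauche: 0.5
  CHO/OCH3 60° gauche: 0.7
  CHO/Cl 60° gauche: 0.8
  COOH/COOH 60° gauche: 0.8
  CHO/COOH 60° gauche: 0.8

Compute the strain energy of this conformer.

This conformer (staggered): CHO–COOH gauche, CHO–OCH3 gauche, OCH3–OCH3 gauche, COOH–COOH gauche; 0.8 + 0.7 + 0.6 + 0.8 = 2.9 kcal/mol.

2.9 kcal/mol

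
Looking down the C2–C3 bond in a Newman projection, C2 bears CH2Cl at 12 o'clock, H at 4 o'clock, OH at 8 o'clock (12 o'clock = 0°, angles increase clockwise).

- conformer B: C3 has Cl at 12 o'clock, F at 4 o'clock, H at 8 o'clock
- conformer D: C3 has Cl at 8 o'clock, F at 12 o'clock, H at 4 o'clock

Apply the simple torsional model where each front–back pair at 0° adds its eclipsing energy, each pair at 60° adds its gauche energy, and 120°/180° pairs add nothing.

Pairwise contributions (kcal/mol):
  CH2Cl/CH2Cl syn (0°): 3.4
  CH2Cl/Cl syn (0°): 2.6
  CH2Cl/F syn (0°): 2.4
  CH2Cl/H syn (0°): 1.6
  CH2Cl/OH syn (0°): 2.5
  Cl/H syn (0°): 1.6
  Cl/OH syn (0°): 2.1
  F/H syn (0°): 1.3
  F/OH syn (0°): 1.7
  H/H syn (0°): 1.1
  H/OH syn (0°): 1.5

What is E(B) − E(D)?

-0.2 kcal/mol

B (eclipsed): CH2Cl–Cl eclipsed, H–F eclipsed, OH–H eclipsed; 2.6 + 1.3 + 1.5 = 5.4 kcal/mol.
D (eclipsed): CH2Cl–F eclipsed, H–H eclipsed, OH–Cl eclipsed; 2.4 + 1.1 + 2.1 = 5.6 kcal/mol.
E(B) − E(D) = 5.4 − 5.6 = -0.2 kcal/mol.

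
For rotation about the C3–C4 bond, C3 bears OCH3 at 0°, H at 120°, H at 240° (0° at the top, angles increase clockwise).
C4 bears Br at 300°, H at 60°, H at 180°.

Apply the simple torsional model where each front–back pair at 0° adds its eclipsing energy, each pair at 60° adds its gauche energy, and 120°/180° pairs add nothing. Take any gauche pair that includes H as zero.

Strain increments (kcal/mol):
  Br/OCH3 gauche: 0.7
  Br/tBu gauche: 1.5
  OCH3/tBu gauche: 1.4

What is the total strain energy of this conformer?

This conformer (staggered): OCH3–Br gauche; 0.7 = 0.7 kcal/mol.

0.7 kcal/mol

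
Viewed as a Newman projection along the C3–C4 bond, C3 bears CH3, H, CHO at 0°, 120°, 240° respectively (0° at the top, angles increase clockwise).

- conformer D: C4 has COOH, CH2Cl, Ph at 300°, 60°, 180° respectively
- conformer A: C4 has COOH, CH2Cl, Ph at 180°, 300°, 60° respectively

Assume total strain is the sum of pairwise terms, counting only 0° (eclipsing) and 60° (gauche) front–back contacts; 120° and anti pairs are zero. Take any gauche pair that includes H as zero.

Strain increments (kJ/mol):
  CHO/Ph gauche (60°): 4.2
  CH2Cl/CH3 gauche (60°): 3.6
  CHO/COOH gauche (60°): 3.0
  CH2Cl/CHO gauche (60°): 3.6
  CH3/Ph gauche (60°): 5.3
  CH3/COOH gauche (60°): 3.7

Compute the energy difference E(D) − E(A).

D (staggered): CH3–COOH gauche, CH3–CH2Cl gauche, CHO–COOH gauche, CHO–Ph gauche; 3.7 + 3.6 + 3.0 + 4.2 = 14.5 kJ/mol.
A (staggered): CH3–CH2Cl gauche, CH3–Ph gauche, CHO–COOH gauche, CHO–CH2Cl gauche; 3.6 + 5.3 + 3.0 + 3.6 = 15.5 kJ/mol.
E(D) − E(A) = 14.5 − 15.5 = -1.0 kJ/mol.

-1.0 kJ/mol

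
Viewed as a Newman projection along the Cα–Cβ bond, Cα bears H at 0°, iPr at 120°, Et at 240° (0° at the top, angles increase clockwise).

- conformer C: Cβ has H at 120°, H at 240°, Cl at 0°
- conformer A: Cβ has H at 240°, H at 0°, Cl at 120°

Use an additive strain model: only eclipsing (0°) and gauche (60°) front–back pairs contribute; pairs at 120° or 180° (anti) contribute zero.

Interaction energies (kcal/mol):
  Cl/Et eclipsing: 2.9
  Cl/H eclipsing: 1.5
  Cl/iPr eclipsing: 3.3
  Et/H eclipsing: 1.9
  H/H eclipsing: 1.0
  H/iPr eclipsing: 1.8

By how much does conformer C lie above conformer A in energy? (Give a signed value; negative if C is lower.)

-1.0 kcal/mol

C (eclipsed): H–Cl eclipsed, iPr–H eclipsed, Et–H eclipsed; 1.5 + 1.8 + 1.9 = 5.2 kcal/mol.
A (eclipsed): H–H eclipsed, iPr–Cl eclipsed, Et–H eclipsed; 1.0 + 3.3 + 1.9 = 6.2 kcal/mol.
E(C) − E(A) = 5.2 − 6.2 = -1.0 kcal/mol.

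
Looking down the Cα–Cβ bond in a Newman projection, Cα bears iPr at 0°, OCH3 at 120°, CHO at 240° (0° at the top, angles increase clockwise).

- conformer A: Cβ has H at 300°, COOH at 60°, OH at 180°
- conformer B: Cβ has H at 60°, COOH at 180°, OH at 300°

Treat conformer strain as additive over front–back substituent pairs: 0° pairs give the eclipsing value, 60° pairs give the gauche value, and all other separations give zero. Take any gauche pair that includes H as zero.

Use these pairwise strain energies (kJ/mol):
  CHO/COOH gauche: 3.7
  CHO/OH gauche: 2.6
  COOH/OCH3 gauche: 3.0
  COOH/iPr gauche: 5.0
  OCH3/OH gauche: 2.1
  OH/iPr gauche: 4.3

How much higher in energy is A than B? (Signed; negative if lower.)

-0.9 kJ/mol

A (staggered): iPr–COOH gauche, OCH3–COOH gauche, OCH3–OH gauche, CHO–OH gauche; 5.0 + 3.0 + 2.1 + 2.6 = 12.7 kJ/mol.
B (staggered): iPr–OH gauche, OCH3–COOH gauche, CHO–COOH gauche, CHO–OH gauche; 4.3 + 3.0 + 3.7 + 2.6 = 13.6 kJ/mol.
E(A) − E(B) = 12.7 − 13.6 = -0.9 kJ/mol.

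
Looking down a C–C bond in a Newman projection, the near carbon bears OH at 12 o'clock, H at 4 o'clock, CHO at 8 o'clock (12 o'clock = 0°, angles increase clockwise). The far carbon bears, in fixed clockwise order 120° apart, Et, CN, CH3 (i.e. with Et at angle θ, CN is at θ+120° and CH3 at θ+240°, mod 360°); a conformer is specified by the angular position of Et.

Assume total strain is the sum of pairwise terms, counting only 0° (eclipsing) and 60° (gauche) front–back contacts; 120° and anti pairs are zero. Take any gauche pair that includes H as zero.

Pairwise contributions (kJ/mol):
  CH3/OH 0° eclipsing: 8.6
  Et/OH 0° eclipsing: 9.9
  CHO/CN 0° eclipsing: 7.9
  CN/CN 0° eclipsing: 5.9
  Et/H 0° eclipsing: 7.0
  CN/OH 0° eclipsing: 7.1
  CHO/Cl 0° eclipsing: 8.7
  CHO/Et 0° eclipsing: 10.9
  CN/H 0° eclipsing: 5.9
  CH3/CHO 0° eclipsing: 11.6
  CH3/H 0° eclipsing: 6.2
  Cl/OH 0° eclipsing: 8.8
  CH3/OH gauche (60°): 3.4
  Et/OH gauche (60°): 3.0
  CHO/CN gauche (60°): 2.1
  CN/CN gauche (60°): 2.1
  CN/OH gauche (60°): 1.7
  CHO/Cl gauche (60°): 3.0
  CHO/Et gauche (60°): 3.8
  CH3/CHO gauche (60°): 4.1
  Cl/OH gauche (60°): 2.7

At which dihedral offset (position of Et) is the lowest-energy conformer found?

180°

Et at 0° (eclipsed): OH–Et eclipsed, H–CN eclipsed, CHO–CH3 eclipsed; 9.9 + 5.9 + 11.6 = 27.4 kJ/mol.
Et at 60° (staggered): OH–Et gauche, OH–CH3 gauche, CHO–CN gauche, CHO–CH3 gauche; 3.0 + 3.4 + 2.1 + 4.1 = 12.6 kJ/mol.
Et at 120° (eclipsed): OH–CH3 eclipsed, H–Et eclipsed, CHO–CN eclipsed; 8.6 + 7.0 + 7.9 = 23.5 kJ/mol.
Et at 180° (staggered): OH–CN gauche, OH–CH3 gauche, CHO–Et gauche, CHO–CN gauche; 1.7 + 3.4 + 3.8 + 2.1 = 11.0 kJ/mol.
Et at 240° (eclipsed): OH–CN eclipsed, H–CH3 eclipsed, CHO–Et eclipsed; 7.1 + 6.2 + 10.9 = 24.2 kJ/mol.
Et at 300° (staggered): OH–Et gauche, OH–CN gauche, CHO–Et gauche, CHO–CH3 gauche; 3.0 + 1.7 + 3.8 + 4.1 = 12.6 kJ/mol.
The minimum (11.0 kJ/mol) occurs with Et at 180°.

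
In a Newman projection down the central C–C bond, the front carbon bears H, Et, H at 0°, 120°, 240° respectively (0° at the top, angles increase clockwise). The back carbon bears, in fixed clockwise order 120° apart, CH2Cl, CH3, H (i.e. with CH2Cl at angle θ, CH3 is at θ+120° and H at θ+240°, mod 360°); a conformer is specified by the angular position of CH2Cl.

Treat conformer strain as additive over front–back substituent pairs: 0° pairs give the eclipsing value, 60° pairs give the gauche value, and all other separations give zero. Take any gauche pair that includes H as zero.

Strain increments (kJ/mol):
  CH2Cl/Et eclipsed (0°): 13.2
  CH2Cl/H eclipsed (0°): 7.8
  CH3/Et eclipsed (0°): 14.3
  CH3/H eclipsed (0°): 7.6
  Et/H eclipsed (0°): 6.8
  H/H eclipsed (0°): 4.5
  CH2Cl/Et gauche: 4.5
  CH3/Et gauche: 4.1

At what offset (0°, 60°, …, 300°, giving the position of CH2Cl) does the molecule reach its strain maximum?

CH2Cl at 0° (eclipsed): H(0°)/CH2Cl(0°) eclipsed 7.8; Et(120°)/CH3(120°) eclipsed 14.3; H(240°)/H(240°) eclipsed 4.5 → 26.6 kJ/mol.
CH2Cl at 60° (staggered): Et(120°)/CH2Cl(60°) gauche 4.5; Et(120°)/CH3(180°) gauche 4.1 → 8.6 kJ/mol.
CH2Cl at 120° (eclipsed): H(0°)/H(0°) eclipsed 4.5; Et(120°)/CH2Cl(120°) eclipsed 13.2; H(240°)/CH3(240°) eclipsed 7.6 → 25.3 kJ/mol.
CH2Cl at 180° (staggered): Et(120°)/CH2Cl(180°) gauche 4.5 → 4.5 kJ/mol.
CH2Cl at 240° (eclipsed): H(0°)/CH3(0°) eclipsed 7.6; Et(120°)/H(120°) eclipsed 6.8; H(240°)/CH2Cl(240°) eclipsed 7.8 → 22.2 kJ/mol.
CH2Cl at 300° (staggered): Et(120°)/CH3(60°) gauche 4.1 → 4.1 kJ/mol.
The maximum (26.6 kJ/mol) occurs with CH2Cl at 0°.

0°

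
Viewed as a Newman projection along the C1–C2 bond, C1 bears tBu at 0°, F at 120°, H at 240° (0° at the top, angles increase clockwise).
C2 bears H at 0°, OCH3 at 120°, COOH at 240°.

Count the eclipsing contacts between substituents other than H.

Non-H eclipsing pairs: F(120°)/OCH3(120°) — 1 interaction.

1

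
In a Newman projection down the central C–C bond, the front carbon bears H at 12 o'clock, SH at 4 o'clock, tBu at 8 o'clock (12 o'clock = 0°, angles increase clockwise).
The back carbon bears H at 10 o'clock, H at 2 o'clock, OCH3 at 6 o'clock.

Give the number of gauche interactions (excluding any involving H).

Non-H gauche pairs: SH(120°)/OCH3(180°); tBu(240°)/OCH3(180°) — 2 interactions.

2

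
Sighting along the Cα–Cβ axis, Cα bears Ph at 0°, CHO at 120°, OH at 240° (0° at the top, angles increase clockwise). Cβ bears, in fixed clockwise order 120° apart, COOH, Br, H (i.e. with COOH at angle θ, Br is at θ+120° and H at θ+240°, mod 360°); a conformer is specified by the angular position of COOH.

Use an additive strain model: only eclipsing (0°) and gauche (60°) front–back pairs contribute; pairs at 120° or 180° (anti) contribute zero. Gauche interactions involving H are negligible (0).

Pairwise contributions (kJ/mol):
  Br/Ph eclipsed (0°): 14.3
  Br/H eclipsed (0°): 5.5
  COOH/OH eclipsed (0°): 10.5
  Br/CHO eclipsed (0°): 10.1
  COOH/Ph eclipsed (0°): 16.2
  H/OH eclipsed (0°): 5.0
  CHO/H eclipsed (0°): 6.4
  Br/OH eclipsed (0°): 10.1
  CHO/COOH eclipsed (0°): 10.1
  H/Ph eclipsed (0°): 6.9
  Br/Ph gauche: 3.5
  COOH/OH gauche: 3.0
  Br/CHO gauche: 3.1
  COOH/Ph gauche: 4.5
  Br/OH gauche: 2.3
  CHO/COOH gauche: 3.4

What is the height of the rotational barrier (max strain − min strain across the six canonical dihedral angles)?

COOH at 0° (eclipsed): Ph–COOH eclipsed, CHO–Br eclipsed, OH–H eclipsed; 16.2 + 10.1 + 5.0 = 31.3 kJ/mol.
COOH at 60° (staggered): Ph–COOH gauche, CHO–COOH gauche, CHO–Br gauche, OH–Br gauche; 4.5 + 3.4 + 3.1 + 2.3 = 13.3 kJ/mol.
COOH at 120° (eclipsed): Ph–H eclipsed, CHO–COOH eclipsed, OH–Br eclipsed; 6.9 + 10.1 + 10.1 = 27.1 kJ/mol.
COOH at 180° (staggered): Ph–Br gauche, CHO–COOH gauche, OH–COOH gauche, OH–Br gauche; 3.5 + 3.4 + 3.0 + 2.3 = 12.2 kJ/mol.
COOH at 240° (eclipsed): Ph–Br eclipsed, CHO–H eclipsed, OH–COOH eclipsed; 14.3 + 6.4 + 10.5 = 31.2 kJ/mol.
COOH at 300° (staggered): Ph–COOH gauche, Ph–Br gauche, CHO–Br gauche, OH–COOH gauche; 4.5 + 3.5 + 3.1 + 3.0 = 14.1 kJ/mol.
Max at 0° (31.3 kJ/mol), min at 180° (12.2 kJ/mol); barrier = 19.1 kJ/mol.

19.1 kJ/mol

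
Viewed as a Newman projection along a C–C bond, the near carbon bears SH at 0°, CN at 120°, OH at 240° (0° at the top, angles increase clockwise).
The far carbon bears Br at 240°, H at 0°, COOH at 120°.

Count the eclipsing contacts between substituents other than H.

Non-H eclipsing pairs: CN(120°)/COOH(120°); OH(240°)/Br(240°) — 2 interactions.

2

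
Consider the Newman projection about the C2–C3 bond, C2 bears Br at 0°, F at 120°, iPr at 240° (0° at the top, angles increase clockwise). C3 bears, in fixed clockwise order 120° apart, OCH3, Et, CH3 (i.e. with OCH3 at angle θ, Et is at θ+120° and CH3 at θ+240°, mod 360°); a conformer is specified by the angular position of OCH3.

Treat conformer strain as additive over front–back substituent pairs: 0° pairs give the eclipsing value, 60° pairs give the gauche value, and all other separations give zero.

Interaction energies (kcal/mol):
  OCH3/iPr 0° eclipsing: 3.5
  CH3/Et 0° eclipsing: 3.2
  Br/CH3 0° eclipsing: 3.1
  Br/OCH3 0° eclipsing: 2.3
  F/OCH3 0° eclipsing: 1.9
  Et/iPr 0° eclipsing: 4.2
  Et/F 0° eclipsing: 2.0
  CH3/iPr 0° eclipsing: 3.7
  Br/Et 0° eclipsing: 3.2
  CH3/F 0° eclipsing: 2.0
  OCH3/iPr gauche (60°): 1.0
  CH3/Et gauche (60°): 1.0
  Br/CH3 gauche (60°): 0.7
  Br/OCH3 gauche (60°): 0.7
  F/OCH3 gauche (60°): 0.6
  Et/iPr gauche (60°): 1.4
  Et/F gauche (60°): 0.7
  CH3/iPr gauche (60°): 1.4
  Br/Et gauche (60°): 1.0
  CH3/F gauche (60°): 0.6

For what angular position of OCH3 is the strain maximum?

OCH3 at 0° is eclipsed. Br at 0° is eclipsed with OCH3 at 0° (2.3); F at 120° is eclipsed with Et at 120° (2.0); iPr at 240° is eclipsed with CH3 at 240° (3.7). Total 8.0 kcal/mol.
OCH3 at 60° is staggered. Br at 0° is gauche with OCH3 at 60° (0.7); Br at 0° is gauche with CH3 at 300° (0.7); F at 120° is gauche with OCH3 at 60° (0.6); F at 120° is gauche with Et at 180° (0.7); iPr at 240° is gauche with Et at 180° (1.4); iPr at 240° is gauche with CH3 at 300° (1.4). Total 5.5 kcal/mol.
OCH3 at 120° is eclipsed. Br at 0° is eclipsed with CH3 at 0° (3.1); F at 120° is eclipsed with OCH3 at 120° (1.9); iPr at 240° is eclipsed with Et at 240° (4.2). Total 9.2 kcal/mol.
OCH3 at 180° is staggered. Br at 0° is gauche with Et at 300° (1.0); Br at 0° is gauche with CH3 at 60° (0.7); F at 120° is gauche with OCH3 at 180° (0.6); F at 120° is gauche with CH3 at 60° (0.6); iPr at 240° is gauche with OCH3 at 180° (1.0); iPr at 240° is gauche with Et at 300° (1.4). Total 5.3 kcal/mol.
OCH3 at 240° is eclipsed. Br at 0° is eclipsed with Et at 0° (3.2); F at 120° is eclipsed with CH3 at 120° (2.0); iPr at 240° is eclipsed with OCH3 at 240° (3.5). Total 8.7 kcal/mol.
OCH3 at 300° is staggered. Br at 0° is gauche with OCH3 at 300° (0.7); Br at 0° is gauche with Et at 60° (1.0); F at 120° is gauche with Et at 60° (0.7); F at 120° is gauche with CH3 at 180° (0.6); iPr at 240° is gauche with OCH3 at 300° (1.0); iPr at 240° is gauche with CH3 at 180° (1.4). Total 5.4 kcal/mol.
The maximum (9.2 kcal/mol) occurs with OCH3 at 120°.

120°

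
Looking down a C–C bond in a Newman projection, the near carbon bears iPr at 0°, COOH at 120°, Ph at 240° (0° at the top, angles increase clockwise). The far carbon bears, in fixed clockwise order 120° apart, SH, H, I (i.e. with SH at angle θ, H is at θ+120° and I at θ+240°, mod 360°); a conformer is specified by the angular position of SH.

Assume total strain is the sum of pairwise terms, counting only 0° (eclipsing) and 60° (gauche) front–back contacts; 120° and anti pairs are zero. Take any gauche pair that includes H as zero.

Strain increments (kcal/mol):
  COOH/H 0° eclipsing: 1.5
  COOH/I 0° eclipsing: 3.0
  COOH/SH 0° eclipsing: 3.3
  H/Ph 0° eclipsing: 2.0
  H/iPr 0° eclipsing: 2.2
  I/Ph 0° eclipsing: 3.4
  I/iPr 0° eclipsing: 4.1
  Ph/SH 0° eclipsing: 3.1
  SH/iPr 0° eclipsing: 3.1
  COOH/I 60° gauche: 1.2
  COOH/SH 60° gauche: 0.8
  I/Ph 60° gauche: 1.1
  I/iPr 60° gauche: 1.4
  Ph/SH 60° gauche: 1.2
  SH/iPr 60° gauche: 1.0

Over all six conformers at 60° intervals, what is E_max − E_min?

5.1 kcal/mol

SH at 0° (eclipsed): iPr–SH eclipsed, COOH–H eclipsed, Ph–I eclipsed; 3.1 + 1.5 + 3.4 = 8.0 kcal/mol.
SH at 60° (staggered): iPr–SH gauche, iPr–I gauche, COOH–SH gauche, Ph–I gauche; 1.0 + 1.4 + 0.8 + 1.1 = 4.3 kcal/mol.
SH at 120° (eclipsed): iPr–I eclipsed, COOH–SH eclipsed, Ph–H eclipsed; 4.1 + 3.3 + 2.0 = 9.4 kcal/mol.
SH at 180° (staggered): iPr–I gauche, COOH–SH gauche, COOH–I gauche, Ph–SH gauche; 1.4 + 0.8 + 1.2 + 1.2 = 4.6 kcal/mol.
SH at 240° (eclipsed): iPr–H eclipsed, COOH–I eclipsed, Ph–SH eclipsed; 2.2 + 3.0 + 3.1 = 8.3 kcal/mol.
SH at 300° (staggered): iPr–SH gauche, COOH–I gauche, Ph–SH gauche, Ph–I gauche; 1.0 + 1.2 + 1.2 + 1.1 = 4.5 kcal/mol.
Max at 120° (9.4 kcal/mol), min at 60° (4.3 kcal/mol); barrier = 5.1 kcal/mol.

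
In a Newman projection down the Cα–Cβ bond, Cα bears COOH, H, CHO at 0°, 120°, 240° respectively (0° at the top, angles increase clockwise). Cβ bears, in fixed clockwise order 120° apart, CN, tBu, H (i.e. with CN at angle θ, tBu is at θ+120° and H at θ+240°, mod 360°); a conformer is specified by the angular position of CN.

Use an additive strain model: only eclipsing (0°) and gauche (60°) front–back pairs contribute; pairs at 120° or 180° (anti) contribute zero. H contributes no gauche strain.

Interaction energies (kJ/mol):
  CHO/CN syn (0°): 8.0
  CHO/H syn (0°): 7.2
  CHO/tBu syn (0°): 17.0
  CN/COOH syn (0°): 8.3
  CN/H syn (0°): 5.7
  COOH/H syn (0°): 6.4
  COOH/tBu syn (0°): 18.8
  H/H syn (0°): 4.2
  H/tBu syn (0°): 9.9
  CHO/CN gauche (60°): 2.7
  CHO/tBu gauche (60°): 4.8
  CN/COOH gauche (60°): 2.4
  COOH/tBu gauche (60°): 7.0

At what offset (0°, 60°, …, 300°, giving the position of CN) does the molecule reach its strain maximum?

240°

CN at 0° (eclipsed): COOH–CN eclipsed, H–tBu eclipsed, CHO–H eclipsed; 8.3 + 9.9 + 7.2 = 25.4 kJ/mol.
CN at 60° (staggered): COOH–CN gauche, CHO–tBu gauche; 2.4 + 4.8 = 7.2 kJ/mol.
CN at 120° (eclipsed): COOH–H eclipsed, H–CN eclipsed, CHO–tBu eclipsed; 6.4 + 5.7 + 17.0 = 29.1 kJ/mol.
CN at 180° (staggered): COOH–tBu gauche, CHO–CN gauche, CHO–tBu gauche; 7.0 + 2.7 + 4.8 = 14.5 kJ/mol.
CN at 240° (eclipsed): COOH–tBu eclipsed, H–H eclipsed, CHO–CN eclipsed; 18.8 + 4.2 + 8.0 = 31.0 kJ/mol.
CN at 300° (staggered): COOH–CN gauche, COOH–tBu gauche, CHO–CN gauche; 2.4 + 7.0 + 2.7 = 12.1 kJ/mol.
The maximum (31.0 kJ/mol) occurs with CN at 240°.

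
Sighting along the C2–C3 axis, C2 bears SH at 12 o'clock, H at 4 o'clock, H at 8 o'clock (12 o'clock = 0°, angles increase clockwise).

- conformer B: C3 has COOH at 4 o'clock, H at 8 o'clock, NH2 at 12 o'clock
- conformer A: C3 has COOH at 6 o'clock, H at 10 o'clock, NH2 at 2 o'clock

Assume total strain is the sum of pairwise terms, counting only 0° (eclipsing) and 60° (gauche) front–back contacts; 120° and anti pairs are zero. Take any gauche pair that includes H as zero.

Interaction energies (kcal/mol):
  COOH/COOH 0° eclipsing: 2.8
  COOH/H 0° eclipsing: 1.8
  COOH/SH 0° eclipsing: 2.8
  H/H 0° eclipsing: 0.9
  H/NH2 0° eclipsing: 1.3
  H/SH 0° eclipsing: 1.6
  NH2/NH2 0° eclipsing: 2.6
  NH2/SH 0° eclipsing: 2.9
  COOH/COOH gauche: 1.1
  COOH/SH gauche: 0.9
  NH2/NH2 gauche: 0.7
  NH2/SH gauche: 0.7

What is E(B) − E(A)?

B is eclipsed. SH at 0° is eclipsed with NH2 at 0° (2.9); H at 120° is eclipsed with COOH at 120° (1.8); H at 240° is eclipsed with H at 240° (0.9). Total 5.6 kcal/mol.
A is staggered. SH at 0° is gauche with NH2 at 60° (0.7). Total 0.7 kcal/mol.
E(B) − E(A) = 5.6 − 0.7 = +4.9 kcal/mol.

+4.9 kcal/mol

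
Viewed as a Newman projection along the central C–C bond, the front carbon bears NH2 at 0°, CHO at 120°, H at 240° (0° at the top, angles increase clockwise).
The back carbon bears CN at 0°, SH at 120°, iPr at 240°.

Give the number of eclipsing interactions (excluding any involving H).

2

Non-H eclipsing pairs: NH2(0°)/CN(0°); CHO(120°)/SH(120°) — 2 interactions.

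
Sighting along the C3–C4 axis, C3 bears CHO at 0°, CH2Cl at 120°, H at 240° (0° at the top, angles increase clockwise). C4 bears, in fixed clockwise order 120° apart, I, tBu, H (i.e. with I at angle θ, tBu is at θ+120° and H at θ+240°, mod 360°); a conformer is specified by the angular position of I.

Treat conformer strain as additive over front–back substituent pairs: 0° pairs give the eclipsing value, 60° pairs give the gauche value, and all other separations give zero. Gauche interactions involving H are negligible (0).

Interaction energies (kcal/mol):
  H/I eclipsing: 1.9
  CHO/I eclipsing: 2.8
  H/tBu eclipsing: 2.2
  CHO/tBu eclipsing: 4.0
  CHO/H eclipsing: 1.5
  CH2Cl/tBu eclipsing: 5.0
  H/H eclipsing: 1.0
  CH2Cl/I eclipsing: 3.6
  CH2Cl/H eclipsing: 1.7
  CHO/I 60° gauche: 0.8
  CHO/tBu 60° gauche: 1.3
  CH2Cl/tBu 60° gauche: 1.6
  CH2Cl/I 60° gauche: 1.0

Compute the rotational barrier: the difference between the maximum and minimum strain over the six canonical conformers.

6.5 kcal/mol

I at 0° (eclipsed): CHO–I eclipsed, CH2Cl–tBu eclipsed, H–H eclipsed; 2.8 + 5.0 + 1.0 = 8.8 kcal/mol.
I at 60° (staggered): CHO–I gauche, CH2Cl–I gauche, CH2Cl–tBu gauche; 0.8 + 1.0 + 1.6 = 3.4 kcal/mol.
I at 120° (eclipsed): CHO–H eclipsed, CH2Cl–I eclipsed, H–tBu eclipsed; 1.5 + 3.6 + 2.2 = 7.3 kcal/mol.
I at 180° (staggered): CHO–tBu gauche, CH2Cl–I gauche; 1.3 + 1.0 = 2.3 kcal/mol.
I at 240° (eclipsed): CHO–tBu eclipsed, CH2Cl–H eclipsed, H–I eclipsed; 4.0 + 1.7 + 1.9 = 7.6 kcal/mol.
I at 300° (staggered): CHO–I gauche, CHO–tBu gauche, CH2Cl–tBu gauche; 0.8 + 1.3 + 1.6 = 3.7 kcal/mol.
Max at 0° (8.8 kcal/mol), min at 180° (2.3 kcal/mol); barrier = 6.5 kcal/mol.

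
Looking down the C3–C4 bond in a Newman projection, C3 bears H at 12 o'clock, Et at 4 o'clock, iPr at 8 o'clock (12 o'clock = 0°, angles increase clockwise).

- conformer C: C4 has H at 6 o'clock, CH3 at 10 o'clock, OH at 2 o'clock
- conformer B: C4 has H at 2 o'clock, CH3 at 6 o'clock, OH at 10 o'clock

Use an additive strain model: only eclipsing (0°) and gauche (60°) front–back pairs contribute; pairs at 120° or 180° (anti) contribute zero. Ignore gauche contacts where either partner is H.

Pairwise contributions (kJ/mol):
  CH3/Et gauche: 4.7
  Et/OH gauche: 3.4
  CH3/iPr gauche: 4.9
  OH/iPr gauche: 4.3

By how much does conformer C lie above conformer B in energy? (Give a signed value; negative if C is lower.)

-5.6 kJ/mol

C is staggered. Et at 120° is gauche with OH at 60° (3.4); iPr at 240° is gauche with CH3 at 300° (4.9). Total 8.3 kJ/mol.
B is staggered. Et at 120° is gauche with CH3 at 180° (4.7); iPr at 240° is gauche with CH3 at 180° (4.9); iPr at 240° is gauche with OH at 300° (4.3). Total 13.9 kJ/mol.
E(C) − E(B) = 8.3 − 13.9 = -5.6 kJ/mol.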